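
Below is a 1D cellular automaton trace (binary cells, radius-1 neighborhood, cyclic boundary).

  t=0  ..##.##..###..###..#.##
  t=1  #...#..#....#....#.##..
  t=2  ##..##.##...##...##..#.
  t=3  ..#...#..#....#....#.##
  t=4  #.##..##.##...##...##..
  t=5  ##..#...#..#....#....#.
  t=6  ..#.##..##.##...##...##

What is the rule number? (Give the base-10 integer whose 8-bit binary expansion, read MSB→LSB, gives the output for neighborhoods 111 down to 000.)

  ###|.  b7=0 t=0,i=10
  ##.|.  b6=0 t=0,i=3
  #.#|#  b5=1 t=0,i=4
  #..|#  b4=1 t=0,i=0
  .##|.  b3=0 t=0,i=2
  .#.|#  b2=1 t=0,i=19
  ..#|.  b1=0 t=0,i=1
  ...|.  b0=0 t=1,i=2
  bits 00110100 = 52

52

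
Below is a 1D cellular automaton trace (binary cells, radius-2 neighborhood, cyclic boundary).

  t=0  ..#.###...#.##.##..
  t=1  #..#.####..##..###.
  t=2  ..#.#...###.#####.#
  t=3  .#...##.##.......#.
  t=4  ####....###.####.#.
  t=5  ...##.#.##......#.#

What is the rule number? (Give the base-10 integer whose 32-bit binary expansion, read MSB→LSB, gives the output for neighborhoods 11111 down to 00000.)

391010707

  ##### -> .   bit 31 = 0  t=2,i=14
  ####. -> .   bit 30 = 0  t=1,i=7
  ###.# -> .   bit 29 = 0  t=1,i=17
  ###.. -> #   bit 28 = 1  t=0,i=6
  ##.## -> .   bit 27 = 0  t=0,i=14
  ##.#. -> #   bit 26 = 1  t=1,i=18
  ##..# -> #   bit 25 = 1  t=1,i=9
  ##... -> #   bit 24 = 1  t=0,i=7
  #.### -> .   bit 23 = 0  t=0,i=4
  #.##. -> #   bit 22 = 1  t=0,i=12
  #.#.# -> .   bit 21 = 0  t=4,i=17
  #.#.. -> .   bit 20 = 0  t=1,i=0
  #..## -> #   bit 19 = 1  t=1,i=10
  #..#. -> #   bit 18 = 1  t=1,i=2
  #...# -> #   bit 17 = 1  t=0,i=8
  #.... -> .   bit 16 = 0  t=0,i=18
  .#### -> .   bit 15 = 0  t=1,i=6
  .###. -> #   bit 14 = 1  t=0,i=5
  .##.# -> .   bit 13 = 0  t=0,i=13
  .##.. -> #   bit 12 = 1  t=0,i=16
  .#.## -> #   bit 11 = 1  t=0,i=3
  .#.#. -> .   bit 10 = 0  t=2,i=3
  .#..# -> .   bit 9 = 0  t=1,i=1
  .#... -> #   bit 8 = 1  t=2,i=5
  ..### -> #   bit 7 = 1  t=1,i=15
  ..##. -> .   bit 6 = 0  t=1,i=11
  ..#.# -> .   bit 5 = 0  t=0,i=2
  ..#.. -> #   bit 4 = 1  t=3,i=1
  ...## -> .   bit 3 = 0  t=2,i=7
  ...#. -> .   bit 2 = 0  t=0,i=1
  ....# -> #   bit 1 = 1  t=0,i=0
  ..... -> #   bit 0 = 1  t=3,i=12
  bits 00010111010011100101100110010011 = 391010707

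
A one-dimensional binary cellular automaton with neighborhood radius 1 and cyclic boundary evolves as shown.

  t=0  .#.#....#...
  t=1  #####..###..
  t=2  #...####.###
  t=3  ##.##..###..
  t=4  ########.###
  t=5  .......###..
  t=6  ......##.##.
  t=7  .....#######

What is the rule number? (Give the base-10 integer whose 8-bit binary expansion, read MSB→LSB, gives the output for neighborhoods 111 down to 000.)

126

  nb ###: next=.  (t=1,i=1, bit7=0)
  nb ##.: next=#  (t=1,i=4, bit6=1)
  nb #.#: next=#  (t=0,i=2, bit5=1)
  nb #..: next=#  (t=0,i=4, bit4=1)
  nb .##: next=#  (t=1,i=0, bit3=1)
  nb .#.: next=#  (t=0,i=1, bit2=1)
  nb ..#: next=#  (t=0,i=0, bit1=1)
  nb ...: next=.  (t=0,i=5, bit0=0)
  bits 01111110 = 126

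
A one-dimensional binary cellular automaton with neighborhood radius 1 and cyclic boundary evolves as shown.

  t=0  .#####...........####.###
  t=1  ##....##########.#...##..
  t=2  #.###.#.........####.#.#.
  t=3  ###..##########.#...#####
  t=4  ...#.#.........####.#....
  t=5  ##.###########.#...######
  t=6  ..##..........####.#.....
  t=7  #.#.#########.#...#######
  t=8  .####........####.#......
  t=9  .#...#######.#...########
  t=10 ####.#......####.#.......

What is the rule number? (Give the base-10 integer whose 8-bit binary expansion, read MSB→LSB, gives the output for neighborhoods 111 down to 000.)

  ###|.  b7=0 t=0,i=2
  ##.|.  b6=0 t=0,i=5
  #.#|#  b5=1 t=0,i=0
  #..|#  b4=1 t=0,i=6
  .##|#  b3=1 t=0,i=1
  .#.|#  b2=1 t=1,i=17
  ..#|.  b1=0 t=0,i=16
  ...|#  b0=1 t=0,i=7
  bits 00111101 = 61

61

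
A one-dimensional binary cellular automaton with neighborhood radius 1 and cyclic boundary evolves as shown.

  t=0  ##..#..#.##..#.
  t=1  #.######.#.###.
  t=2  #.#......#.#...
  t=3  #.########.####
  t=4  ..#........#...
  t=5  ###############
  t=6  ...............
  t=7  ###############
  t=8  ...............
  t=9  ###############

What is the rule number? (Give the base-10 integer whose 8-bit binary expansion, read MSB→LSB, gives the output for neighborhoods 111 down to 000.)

31

  ### -> .   bit 7 = 0  t=1,i=3
  ##. -> .   bit 6 = 0  t=0,i=1
  #.# -> .   bit 5 = 0  t=0,i=8
  #.. -> #   bit 4 = 1  t=0,i=2
  .## -> #   bit 3 = 1  t=0,i=0
  .#. -> #   bit 2 = 1  t=0,i=4
  ..# -> #   bit 1 = 1  t=0,i=3
  ... -> #   bit 0 = 1  t=2,i=4
  bits 00011111 = 31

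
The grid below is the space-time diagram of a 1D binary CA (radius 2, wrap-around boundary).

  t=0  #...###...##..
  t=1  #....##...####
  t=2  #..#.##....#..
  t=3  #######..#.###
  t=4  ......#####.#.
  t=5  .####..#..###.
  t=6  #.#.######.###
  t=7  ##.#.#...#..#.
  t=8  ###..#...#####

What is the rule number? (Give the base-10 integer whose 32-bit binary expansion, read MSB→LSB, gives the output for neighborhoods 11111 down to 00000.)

912063091

  [31] ##### => .  t=1,i=12
  [30] ####. => .  t=1,i=13
  [29] ###.# => #  t=4,i=10
  [28] ###.. => #  t=0,i=6
  [27] ##.## => .  t=6,i=10
  [26] ##.#. => #  t=4,i=11
  [25] ##..# => #  t=0,i=12
  [24] ##... => .  t=0,i=7
  [23] #.### => .  t=3,i=11
  [22] #.##. => #  t=2,i=5
  [21] #.#.# => .  t=6,i=2
  [20] #.#.. => #  t=4,i=12
  [19] #..## => #  t=5,i=0
  [18] #..#. => #  t=0,i=13
  [17] #...# => .  t=0,i=2
  [16] #.... => .  t=1,i=2
  [15] .#### => #  t=1,i=11
  [14] .###. => #  t=0,i=5
  [13] .##.# => #  t=7,i=1
  [12] .##.. => #  t=0,i=11
  [11] .#.## => #  t=2,i=4
  [10] .#.#. => .  t=7,i=4
  [9] .#..# => #  t=2,i=1
  [8] .#... => .  t=0,i=1
  [7] ..### => .  t=0,i=4
  [6] ..##. => #  t=0,i=10
  [5] ..#.# => #  t=2,i=3
  [4] ..#.. => #  t=0,i=0
  [3] ...## => .  t=0,i=3
  [2] ...#. => .  t=2,i=10
  [1] ....# => #  t=1,i=3
  [0] ..... => #  t=4,i=1
  bits 00110110010111001111101001110011 = 912063091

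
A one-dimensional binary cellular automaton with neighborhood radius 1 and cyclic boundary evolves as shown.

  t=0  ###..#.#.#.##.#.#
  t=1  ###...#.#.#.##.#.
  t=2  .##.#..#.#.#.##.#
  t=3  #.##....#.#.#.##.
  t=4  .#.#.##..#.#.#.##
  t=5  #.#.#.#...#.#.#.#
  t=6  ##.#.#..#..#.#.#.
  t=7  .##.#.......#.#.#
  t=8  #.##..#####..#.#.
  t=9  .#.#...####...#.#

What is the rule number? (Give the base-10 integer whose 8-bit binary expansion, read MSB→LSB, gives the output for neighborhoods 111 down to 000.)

225

  nb ###: next=#  (t=0,i=0, bit7=1)
  nb ##.: next=#  (t=0,i=2, bit6=1)
  nb #.#: next=#  (t=0,i=6, bit5=1)
  nb #..: next=.  (t=0,i=3, bit4=0)
  nb .##: next=.  (t=0,i=11, bit3=0)
  nb .#.: next=.  (t=0,i=5, bit2=0)
  nb ..#: next=.  (t=0,i=4, bit1=0)
  nb ...: next=#  (t=1,i=4, bit0=1)
  bits 11100001 = 225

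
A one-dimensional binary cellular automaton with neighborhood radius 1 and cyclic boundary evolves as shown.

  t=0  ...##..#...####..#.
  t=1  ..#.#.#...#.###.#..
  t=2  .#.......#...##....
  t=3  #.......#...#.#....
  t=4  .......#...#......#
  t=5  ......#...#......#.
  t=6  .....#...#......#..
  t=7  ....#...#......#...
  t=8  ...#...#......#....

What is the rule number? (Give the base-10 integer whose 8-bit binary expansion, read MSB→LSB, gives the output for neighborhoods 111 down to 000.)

  ### -> #   bit 7 = 1  t=0,i=12
  ##. -> #   bit 6 = 1  t=0,i=4
  #.# -> .   bit 5 = 0  t=1,i=3
  #.. -> .   bit 4 = 0  t=0,i=5
  .## -> .   bit 3 = 0  t=0,i=3
  .#. -> .   bit 2 = 0  t=0,i=7
  ..# -> #   bit 1 = 1  t=0,i=2
  ... -> .   bit 0 = 0  t=0,i=0
  bits 11000010 = 194

194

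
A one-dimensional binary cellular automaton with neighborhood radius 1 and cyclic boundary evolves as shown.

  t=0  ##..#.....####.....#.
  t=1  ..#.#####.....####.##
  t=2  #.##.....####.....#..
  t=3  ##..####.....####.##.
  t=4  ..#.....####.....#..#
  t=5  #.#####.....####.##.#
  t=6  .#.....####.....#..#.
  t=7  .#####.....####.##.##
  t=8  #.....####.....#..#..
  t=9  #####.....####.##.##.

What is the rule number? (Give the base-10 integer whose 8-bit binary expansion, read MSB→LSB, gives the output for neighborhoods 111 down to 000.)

  nb ###: next=.  (t=0,i=11, bit7=0)
  nb ##.: next=.  (t=0,i=1, bit6=0)
  nb #.#: next=#  (t=0,i=20, bit5=1)
  nb #..: next=#  (t=0,i=2, bit4=1)
  nb .##: next=.  (t=0,i=0, bit3=0)
  nb .#.: next=#  (t=0,i=4, bit2=1)
  nb ..#: next=.  (t=0,i=3, bit1=0)
  nb ...: next=#  (t=0,i=6, bit0=1)
  bits 00110101 = 53

53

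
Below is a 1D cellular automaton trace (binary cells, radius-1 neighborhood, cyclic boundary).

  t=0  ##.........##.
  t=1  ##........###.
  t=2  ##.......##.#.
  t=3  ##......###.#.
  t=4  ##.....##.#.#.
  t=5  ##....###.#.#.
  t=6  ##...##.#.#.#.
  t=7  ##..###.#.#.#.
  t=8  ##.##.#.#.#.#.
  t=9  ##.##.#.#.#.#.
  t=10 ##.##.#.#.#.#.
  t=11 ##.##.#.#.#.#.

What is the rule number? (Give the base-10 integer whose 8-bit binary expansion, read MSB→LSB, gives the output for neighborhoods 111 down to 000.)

  ###|.  b7=0 t=1,i=11
  ##.|#  b6=1 t=0,i=1
  #.#|.  b5=0 t=0,i=13
  #..|.  b4=0 t=0,i=2
  .##|#  b3=1 t=0,i=0
  .#.|#  b2=1 t=2,i=12
  ..#|#  b1=1 t=0,i=10
  ...|.  b0=0 t=0,i=3
  bits 01001110 = 78

78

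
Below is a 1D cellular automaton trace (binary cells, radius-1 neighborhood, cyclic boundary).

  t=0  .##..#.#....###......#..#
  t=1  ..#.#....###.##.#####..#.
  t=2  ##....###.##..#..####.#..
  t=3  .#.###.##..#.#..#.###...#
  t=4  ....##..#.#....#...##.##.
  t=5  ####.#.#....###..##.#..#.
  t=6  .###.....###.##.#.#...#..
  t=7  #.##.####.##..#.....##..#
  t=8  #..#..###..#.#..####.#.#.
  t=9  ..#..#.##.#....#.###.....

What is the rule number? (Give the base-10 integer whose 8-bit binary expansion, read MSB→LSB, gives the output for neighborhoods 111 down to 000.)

195

  ### -> #   bit 7 = 1  t=0,i=13
  ##. -> #   bit 6 = 1  t=0,i=2
  #.# -> .   bit 5 = 0  t=0,i=0
  #.. -> .   bit 4 = 0  t=0,i=3
  .## -> .   bit 3 = 0  t=0,i=1
  .#. -> .   bit 2 = 0  t=0,i=5
  ..# -> #   bit 1 = 1  t=0,i=4
  ... -> #   bit 0 = 1  t=0,i=9
  bits 11000011 = 195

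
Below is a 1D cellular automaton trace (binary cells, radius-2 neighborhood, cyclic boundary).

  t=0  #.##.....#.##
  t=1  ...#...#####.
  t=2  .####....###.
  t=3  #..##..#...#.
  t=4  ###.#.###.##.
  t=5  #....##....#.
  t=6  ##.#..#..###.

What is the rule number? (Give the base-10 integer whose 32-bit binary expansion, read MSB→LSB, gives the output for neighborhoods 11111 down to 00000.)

3499899702

  [31] ##### => #  t=1,i=9
  [30] ####. => #  t=1,i=10
  [29] ###.# => .  t=0,i=0
  [28] ###.. => #  t=1,i=11
  [27] ##.## => .  t=0,i=1
  [26] ##.#. => .  t=4,i=3
  [25] ##..# => .  t=2,i=12
  [24] ##... => .  t=0,i=4
  [23] #.### => #  t=0,i=11
  [22] #.##. => .  t=0,i=2
  [21] #.#.# => .  t=4,i=4
  [20] #.#.. => #  t=3,i=0
  [19] #..## => #  t=2,i=0
  [18] #..#. => #  t=3,i=6
  [17] #...# => .  t=1,i=5
  [16] #.... => .  t=0,i=5
  [15] .#### => .  t=1,i=8
  [14] .###. => .  t=0,i=12
  [13] .##.# => #  t=4,i=11
  [12] .##.. => #  t=0,i=3
  [11] .#.## => #  t=0,i=10
  [10] .#.#. => .  t=3,i=12
  [9] .#..# => #  t=3,i=1
  [8] .#... => #  t=1,i=4
  [7] ..### => .  t=1,i=7
  [6] ..##. => .  t=3,i=3
  [5] ..#.# => #  t=0,i=9
  [4] ..#.. => #  t=1,i=3
  [3] ...## => .  t=1,i=6
  [2] ...#. => #  t=0,i=8
  [1] ....# => #  t=0,i=7
  [0] ..... => .  t=0,i=6
  bits 11010000100111000011101100110110 = 3499899702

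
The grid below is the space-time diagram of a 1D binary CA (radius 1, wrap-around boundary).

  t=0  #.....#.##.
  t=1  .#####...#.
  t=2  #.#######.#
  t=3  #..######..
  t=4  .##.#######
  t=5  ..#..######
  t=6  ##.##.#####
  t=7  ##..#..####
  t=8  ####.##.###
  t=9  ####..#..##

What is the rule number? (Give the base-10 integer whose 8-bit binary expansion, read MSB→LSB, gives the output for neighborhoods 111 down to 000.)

  ###|#  b7=1 t=1,i=2
  ##.|#  b6=1 t=0,i=9
  #.#|.  b5=0 t=0,i=7
  #..|#  b4=1 t=0,i=1
  .##|.  b3=0 t=0,i=8
  .#.|.  b2=0 t=0,i=0
  ..#|#  b1=1 t=0,i=5
  ...|#  b0=1 t=0,i=2
  bits 11010011 = 211

211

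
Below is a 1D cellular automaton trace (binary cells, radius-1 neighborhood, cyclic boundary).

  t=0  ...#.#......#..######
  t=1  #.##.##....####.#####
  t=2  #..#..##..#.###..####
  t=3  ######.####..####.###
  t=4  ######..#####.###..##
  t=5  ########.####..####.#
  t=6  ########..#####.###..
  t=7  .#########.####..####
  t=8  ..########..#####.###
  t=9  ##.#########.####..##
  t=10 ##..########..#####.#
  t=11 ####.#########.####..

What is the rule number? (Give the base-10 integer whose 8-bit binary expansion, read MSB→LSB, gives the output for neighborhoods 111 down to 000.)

  [7] ### => #  t=0,i=16
  [6] ##. => #  t=0,i=20
  [5] #.# => .  t=0,i=4
  [4] #.. => #  t=0,i=0
  [3] .## => .  t=0,i=15
  [2] .#. => #  t=0,i=3
  [1] ..# => #  t=0,i=2
  [0] ... => .  t=0,i=1
  bits 11010110 = 214

214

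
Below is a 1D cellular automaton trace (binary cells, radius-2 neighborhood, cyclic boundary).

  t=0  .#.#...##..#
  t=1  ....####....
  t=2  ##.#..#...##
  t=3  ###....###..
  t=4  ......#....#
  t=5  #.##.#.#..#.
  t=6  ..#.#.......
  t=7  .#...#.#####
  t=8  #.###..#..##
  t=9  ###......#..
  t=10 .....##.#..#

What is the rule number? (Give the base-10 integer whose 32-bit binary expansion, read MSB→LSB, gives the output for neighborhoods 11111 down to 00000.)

1825177933

  #####|.  b31=0 t=7,i=9
  ####.|#  b30=1 t=1,i=6
  ###.#|#  b29=1 t=2,i=1
  ###..|.  b28=0 t=1,i=7
  ##.##|#  b27=1 t=8,i=1
  ##.#.|#  b26=1 t=2,i=2
  ##..#|.  b25=0 t=0,i=9
  ##...|.  b24=0 t=1,i=8
  #.###|#  b23=1 t=7,i=7
  #.##.|#  b22=1 t=5,i=2
  #.#.#|.  b21=0 t=0,i=1
  #.#..|.  b20=0 t=0,i=3
  #..##|#  b19=1 t=3,i=11
  #..#.|.  b18=0 t=0,i=10
  #...#|#  b17=1 t=0,i=5
  #....|.  b16=0 t=1,i=9
  .####|.  b15=0 t=1,i=5
  .###.|.  b14=0 t=3,i=1
  .##.#|.  b13=0 t=5,i=3
  .##..|.  b12=0 t=0,i=8
  .#.##|.  b11=0 t=5,i=1
  .#.#.|.  b10=0 t=0,i=0
  .#..#|.  b9=0 t=2,i=4
  .#...|#  b8=1 t=0,i=4
  ..###|.  b7=0 t=1,i=4
  ..##.|#  b6=1 t=0,i=7
  ..#.#|.  b5=0 t=0,i=11
  ..#..|.  b4=0 t=2,i=6
  ...##|#  b3=1 t=0,i=6
  ...#.|#  b2=1 t=4,i=5
  ....#|.  b1=0 t=1,i=2
  .....|#  b0=1 t=1,i=0
  bits 01101100110010100000000101001101 = 1825177933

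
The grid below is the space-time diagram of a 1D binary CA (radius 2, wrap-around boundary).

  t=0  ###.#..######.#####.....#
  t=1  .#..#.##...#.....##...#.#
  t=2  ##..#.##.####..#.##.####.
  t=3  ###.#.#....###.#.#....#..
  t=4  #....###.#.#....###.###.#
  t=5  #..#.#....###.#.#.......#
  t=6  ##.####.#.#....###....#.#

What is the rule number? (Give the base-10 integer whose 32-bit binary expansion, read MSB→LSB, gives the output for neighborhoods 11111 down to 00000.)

1381635574

  #####|.  b31=0 t=0,i=9
  ####.|#  b30=1 t=0,i=1
  ###.#|.  b29=0 t=0,i=2
  ###..|#  b28=1 t=0,i=18
  ##.##|.  b27=0 t=0,i=13
  ##.#.|.  b26=0 t=0,i=3
  ##..#|#  b25=1 t=2,i=2
  ##...|.  b24=0 t=0,i=19
  #.###|.  b23=0 t=0,i=14
  #.##.|#  b22=1 t=1,i=6
  #.#.#|.  b21=0 t=1,i=24
  #.#..|#  b20=1 t=0,i=4
  #..##|#  b19=1 t=0,i=6
  #..#.|.  b18=0 t=1,i=3
  #...#|#  b17=1 t=1,i=9
  #....|.  b16=0 t=0,i=20
  .####|.  b15=0 t=0,i=0
  .###.|.  b14=0 t=3,i=1
  .##.#|.  b13=0 t=2,i=7
  .##..|#  b12=1 t=1,i=7
  .#.##|.  b11=0 t=1,i=5
  .#.#.|#  b10=1 t=1,i=0
  .#..#|.  b9=0 t=0,i=5
  .#...|#  b8=1 t=1,i=12
  ..###|#  b7=1 t=0,i=7
  ..##.|#  b6=1 t=1,i=17
  ..#.#|#  b5=1 t=1,i=4
  ..#..|#  b4=1 t=1,i=11
  ...##|.  b3=0 t=0,i=23
  ...#.|#  b2=1 t=1,i=10
  ....#|#  b1=1 t=0,i=22
  .....|.  b0=0 t=0,i=21
  bits 01010010010110100001010111110110 = 1381635574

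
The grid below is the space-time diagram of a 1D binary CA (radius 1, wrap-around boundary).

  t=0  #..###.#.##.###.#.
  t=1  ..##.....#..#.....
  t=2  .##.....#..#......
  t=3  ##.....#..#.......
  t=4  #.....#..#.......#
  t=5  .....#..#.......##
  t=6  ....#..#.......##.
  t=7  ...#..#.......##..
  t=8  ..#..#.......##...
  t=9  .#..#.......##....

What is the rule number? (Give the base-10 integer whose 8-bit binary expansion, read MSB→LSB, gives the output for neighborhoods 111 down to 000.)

10

  nb ###: next=.  (t=0,i=4, bit7=0)
  nb ##.: next=.  (t=0,i=5, bit6=0)
  nb #.#: next=.  (t=0,i=6, bit5=0)
  nb #..: next=.  (t=0,i=1, bit4=0)
  nb .##: next=#  (t=0,i=3, bit3=1)
  nb .#.: next=.  (t=0,i=0, bit2=0)
  nb ..#: next=#  (t=0,i=2, bit1=1)
  nb ...: next=.  (t=1,i=0, bit0=0)
  bits 00001010 = 10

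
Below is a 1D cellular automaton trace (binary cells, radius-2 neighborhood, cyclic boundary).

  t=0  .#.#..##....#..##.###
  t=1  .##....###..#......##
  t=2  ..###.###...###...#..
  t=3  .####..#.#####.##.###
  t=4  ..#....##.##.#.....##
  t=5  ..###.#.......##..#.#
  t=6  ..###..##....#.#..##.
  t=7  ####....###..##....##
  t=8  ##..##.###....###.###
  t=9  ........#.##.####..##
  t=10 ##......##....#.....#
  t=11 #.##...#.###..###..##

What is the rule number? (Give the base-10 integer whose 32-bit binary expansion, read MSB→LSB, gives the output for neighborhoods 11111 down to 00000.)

2703482296

  [31] ##### => #  t=3,i=11
  [30] ####. => .  t=3,i=3
  [29] ###.# => #  t=0,i=20
  [28] ###.. => .  t=1,i=9
  [27] ##.## => .  t=0,i=17
  [26] ##.#. => .  t=0,i=0
  [25] ##..# => .  t=1,i=10
  [24] ##... => #  t=0,i=8
  [23] #.### => .  t=0,i=18
  [22] #.##. => .  t=1,i=1
  [21] #.#.# => #  t=0,i=1
  [20] #.#.. => .  t=0,i=3
  [19] #..## => .  t=0,i=5
  [18] #..#. => .  t=1,i=11
  [17] #...# => #  t=2,i=10
  [16] #.... => #  t=0,i=9
  [15] .#### => #  t=3,i=2
  [14] .###. => #  t=0,i=19
  [13] .##.# => .  t=0,i=16
  [12] .##.. => #  t=0,i=7
  [11] .#.## => #  t=3,i=8
  [10] .#.#. => #  t=0,i=2
  [9] .#..# => .  t=0,i=4
  [8] .#... => #  t=1,i=13
  [7] ..### => #  t=1,i=7
  [6] ..##. => .  t=0,i=6
  [5] ..#.# => #  t=3,i=7
  [4] ..#.. => #  t=0,i=12
  [3] ...## => #  t=1,i=6
  [2] ...#. => .  t=0,i=11
  [1] ....# => .  t=0,i=10
  [0] ..... => .  t=1,i=15
  bits 10100001001000111101110110111000 = 2703482296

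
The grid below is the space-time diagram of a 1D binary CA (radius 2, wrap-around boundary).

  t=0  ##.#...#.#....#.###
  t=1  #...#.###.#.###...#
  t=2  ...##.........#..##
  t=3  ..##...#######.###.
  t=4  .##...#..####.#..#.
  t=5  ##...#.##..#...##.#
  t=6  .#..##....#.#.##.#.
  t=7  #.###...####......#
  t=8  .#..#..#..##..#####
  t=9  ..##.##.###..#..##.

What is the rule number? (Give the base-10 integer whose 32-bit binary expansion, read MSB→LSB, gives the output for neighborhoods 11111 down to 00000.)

3624666991

  nb #####: next=#  (t=0,i=18, bit31=1)
  nb ####.: next=#  (t=0,i=0, bit30=1)
  nb ###.#: next=.  (t=0,i=1, bit29=0)
  nb ###..: next=#  (t=1,i=14, bit28=1)
  nb ##.##: next=#  (t=3,i=14, bit27=1)
  nb ##.#.: next=.  (t=0,i=2, bit26=0)
  nb ##..#: next=.  (t=5,i=9, bit25=0)
  nb ##...: next=.  (t=1,i=1, bit24=0)
  nb #.###: next=.  (t=0,i=16, bit23=0)
  nb #.##.: next=.  (t=5,i=7, bit22=0)
  nb #.#.#: next=.  (t=1,i=10, bit21=0)
  nb #.#..: next=.  (t=0,i=3, bit20=0)
  nb #..##: next=#  (t=2,i=16, bit19=1)
  nb #..#.: next=#  (t=4,i=16, bit18=1)
  nb #...#: next=.  (t=0,i=5, bit17=0)
  nb #....: next=.  (t=0,i=11, bit16=0)
  nb .####: next=.  (t=0,i=17, bit15=0)
  nb .###.: next=.  (t=1,i=7, bit14=0)
  nb .##.#: next=.  (t=5,i=16, bit13=0)
  nb .##..: next=.  (t=1,i=0, bit12=0)
  nb .#.##: next=.  (t=0,i=15, bit11=0)
  nb .#.#.: next=#  (t=0,i=8, bit10=1)
  nb .#..#: next=#  (t=2,i=15, bit9=1)
  nb .#...: next=#  (t=0,i=4, bit8=1)
  nb ..###: next=.  (t=3,i=7, bit7=0)
  nb ..##.: next=#  (t=1,i=18, bit6=1)
  nb ..#.#: next=#  (t=0,i=7, bit5=1)
  nb ..#..: next=.  (t=2,i=14, bit4=0)
  nb ...##: next=#  (t=1,i=17, bit3=1)
  nb ...#.: next=#  (t=0,i=6, bit2=1)
  nb ....#: next=#  (t=0,i=12, bit1=1)
  nb .....: next=#  (t=2,i=7, bit0=1)
  bits 11011000000011000000011101101111 = 3624666991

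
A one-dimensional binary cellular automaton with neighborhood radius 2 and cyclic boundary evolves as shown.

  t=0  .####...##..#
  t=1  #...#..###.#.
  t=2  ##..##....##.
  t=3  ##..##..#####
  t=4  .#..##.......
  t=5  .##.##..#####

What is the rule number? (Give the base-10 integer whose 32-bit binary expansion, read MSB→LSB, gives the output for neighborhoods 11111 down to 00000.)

477379419

  [31] ##### => .  t=3,i=10
  [30] ####. => .  t=0,i=3
  [29] ###.# => .  t=1,i=9
  [28] ###.. => #  t=0,i=4
  [27] ##.## => #  t=2,i=12
  [26] ##.#. => #  t=1,i=10
  [25] ##..# => .  t=0,i=10
  [24] ##... => .  t=0,i=5
  [23] #.### => .  t=0,i=1
  [22] #.##. => #  t=2,i=0
  [21] #.#.# => #  t=1,i=11
  [20] #.#.. => #  t=1,i=0
  [19] #..## => .  t=1,i=6
  [18] #..#. => #  t=0,i=11
  [17] #...# => .  t=0,i=6
  [16] #.... => .  t=2,i=7
  [15] .#### => .  t=0,i=2
  [14] .###. => .  t=1,i=8
  [13] .##.# => #  t=2,i=11
  [12] .##.. => #  t=0,i=9
  [11] .#.## => #  t=0,i=0
  [10] .#.#. => .  t=1,i=12
  [9] .#..# => #  t=1,i=5
  [8] .#... => #  t=1,i=1
  [7] ..### => .  t=1,i=7
  [6] ..##. => #  t=0,i=8
  [5] ..#.# => .  t=0,i=12
  [4] ..#.. => #  t=1,i=4
  [3] ...## => #  t=0,i=7
  [2] ...#. => .  t=1,i=3
  [1] ....# => #  t=2,i=8
  [0] ..... => #  t=4,i=8
  bits 00011100011101000011101101011011 = 477379419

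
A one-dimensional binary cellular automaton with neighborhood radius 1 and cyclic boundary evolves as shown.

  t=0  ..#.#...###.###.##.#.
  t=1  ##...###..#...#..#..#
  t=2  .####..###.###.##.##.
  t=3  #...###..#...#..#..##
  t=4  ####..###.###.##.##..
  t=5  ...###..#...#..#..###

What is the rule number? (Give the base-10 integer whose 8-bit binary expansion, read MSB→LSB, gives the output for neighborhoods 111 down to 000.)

83

  ###|.  b7=0 t=0,i=9
  ##.|#  b6=1 t=0,i=10
  #.#|.  b5=0 t=0,i=3
  #..|#  b4=1 t=0,i=5
  .##|.  b3=0 t=0,i=8
  .#.|.  b2=0 t=0,i=2
  ..#|#  b1=1 t=0,i=1
  ...|#  b0=1 t=0,i=0
  bits 01010011 = 83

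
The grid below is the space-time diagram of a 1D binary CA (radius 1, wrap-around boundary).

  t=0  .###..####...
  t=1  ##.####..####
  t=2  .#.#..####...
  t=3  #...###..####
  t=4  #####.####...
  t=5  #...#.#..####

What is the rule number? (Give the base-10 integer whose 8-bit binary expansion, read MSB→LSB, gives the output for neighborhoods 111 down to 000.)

91

  [7] ### => .  t=0,i=2
  [6] ##. => #  t=0,i=3
  [5] #.# => .  t=1,i=2
  [4] #.. => #  t=0,i=4
  [3] .## => #  t=0,i=1
  [2] .#. => .  t=2,i=1
  [1] ..# => #  t=0,i=0
  [0] ... => #  t=0,i=11
  bits 01011011 = 91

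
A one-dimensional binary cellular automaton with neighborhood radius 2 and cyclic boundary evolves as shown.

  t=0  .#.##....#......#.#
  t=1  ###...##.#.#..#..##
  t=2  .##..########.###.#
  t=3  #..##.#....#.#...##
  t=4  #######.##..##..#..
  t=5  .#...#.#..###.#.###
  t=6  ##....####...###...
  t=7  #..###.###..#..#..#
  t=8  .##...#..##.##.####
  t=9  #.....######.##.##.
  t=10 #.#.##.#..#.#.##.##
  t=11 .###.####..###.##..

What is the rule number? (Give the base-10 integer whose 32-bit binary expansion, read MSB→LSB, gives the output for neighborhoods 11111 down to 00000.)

1580838490

  [31] ##### => .  t=1,i=0
  [30] ####. => #  t=1,i=1
  [29] ###.# => .  t=2,i=12
  [28] ###.. => #  t=1,i=2
  [27] ##.## => #  t=2,i=13
  [26] ##.#. => #  t=1,i=8
  [25] ##..# => #  t=2,i=3
  [24] ##... => .  t=0,i=5
  [23] #.### => .  t=2,i=14
  [22] #.##. => .  t=0,i=3
  [21] #.#.# => #  t=0,i=1
  [20] #.#.. => #  t=1,i=11
  [19] #..## => #  t=1,i=16
  [18] #..#. => .  t=1,i=13
  [17] #...# => .  t=1,i=4
  [16] #.... => #  t=0,i=6
  [15] .#### => #  t=1,i=18
  [14] .###. => .  t=2,i=15
  [13] .##.# => #  t=1,i=7
  [12] .##.. => .  t=0,i=4
  [11] .#.## => #  t=0,i=2
  [10] .#.#. => #  t=0,i=0
  [9] .#..# => #  t=1,i=12
  [8] .#... => .  t=0,i=10
  [7] ..### => .  t=1,i=17
  [6] ..##. => #  t=1,i=6
  [5] ..#.# => .  t=0,i=16
  [4] ..#.. => #  t=0,i=9
  [3] ...## => #  t=1,i=5
  [2] ...#. => .  t=0,i=8
  [1] ....# => #  t=0,i=7
  [0] ..... => .  t=0,i=12
  bits 01011110001110011010111001011010 = 1580838490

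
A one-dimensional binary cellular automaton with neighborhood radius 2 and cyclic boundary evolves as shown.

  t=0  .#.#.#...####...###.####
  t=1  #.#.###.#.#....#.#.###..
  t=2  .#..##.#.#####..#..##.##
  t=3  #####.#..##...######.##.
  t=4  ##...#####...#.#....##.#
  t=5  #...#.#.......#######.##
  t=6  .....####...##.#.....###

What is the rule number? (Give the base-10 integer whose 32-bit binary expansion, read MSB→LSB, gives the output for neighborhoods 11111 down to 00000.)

  ##### -> .   bit 31 = 0  t=2,i=11
  ####. -> .   bit 30 = 0  t=0,i=11
  ###.# -> .   bit 29 = 0  t=0,i=18
  ###.. -> .   bit 28 = 0  t=0,i=12
  ##.## -> #   bit 27 = 1  t=0,i=19
  ##.#. -> #   bit 26 = 1  t=0,i=0
  ##..# -> #   bit 25 = 1  t=1,i=22
  ##... -> .   bit 24 = 0  t=0,i=13
  #.### -> #   bit 23 = 1  t=0,i=20
  #.##. -> #   bit 22 = 1  t=2,i=22
  #.#.# -> .   bit 21 = 0  t=0,i=1
  #.#.. -> #   bit 20 = 1  t=0,i=5
  #..## -> #   bit 19 = 1  t=2,i=3
  #..#. -> #   bit 18 = 1  t=1,i=23
  #...# -> .   bit 17 = 0  t=0,i=7
  #.... -> #   bit 16 = 1  t=1,i=12
  .#### -> #   bit 15 = 1  t=0,i=10
  .###. -> #   bit 14 = 1  t=0,i=17
  .##.# -> .   bit 13 = 0  t=2,i=5
  .##.. -> .   bit 12 = 0  t=3,i=10
  .#.## -> .   bit 11 = 0  t=1,i=3
  .#.#. -> #   bit 10 = 1  t=0,i=2
  .#..# -> #   bit 9 = 1  t=2,i=2
  .#... -> #   bit 8 = 1  t=0,i=6
  ..### -> .   bit 7 = 0  t=0,i=9
  ..##. -> #   bit 6 = 1  t=2,i=4
  ..#.# -> .   bit 5 = 0  t=1,i=0
  ..#.. -> #   bit 4 = 1  t=2,i=16
  ...## -> #   bit 3 = 1  t=0,i=8
  ...#. -> .   bit 2 = 0  t=1,i=14
  ....# -> #   bit 1 = 1  t=1,i=13
  ..... -> .   bit 0 = 0  t=5,i=9
  bits 00001110110111011100011101011010 = 249415514

249415514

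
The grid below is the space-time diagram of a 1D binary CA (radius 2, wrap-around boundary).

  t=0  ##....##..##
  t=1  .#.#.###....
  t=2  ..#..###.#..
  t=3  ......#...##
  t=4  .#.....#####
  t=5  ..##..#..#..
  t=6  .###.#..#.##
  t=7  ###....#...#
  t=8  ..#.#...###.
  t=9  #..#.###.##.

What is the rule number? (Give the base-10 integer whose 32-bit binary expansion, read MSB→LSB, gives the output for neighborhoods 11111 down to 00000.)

2559014216

  ##### -> #   bit 31 = 1  t=4,i=9
  ####. -> .   bit 30 = 0  t=0,i=0
  ###.# -> .   bit 29 = 0  t=2,i=7
  ###.. -> #   bit 28 = 1  t=0,i=1
  ##.## -> #   bit 27 = 1  t=6,i=0
  ##.#. -> .   bit 26 = 0  t=2,i=8
  ##..# -> .   bit 25 = 0  t=0,i=8
  ##... -> .   bit 24 = 0  t=0,i=2
  #.### -> #   bit 23 = 1  t=1,i=5
  #.##. -> .   bit 22 = 0  t=6,i=10
  #.#.# -> .   bit 21 = 0  t=1,i=3
  #.#.. -> .   bit 20 = 0  t=2,i=9
  #..## -> .   bit 19 = 0  t=0,i=9
  #..#. -> #   bit 18 = 1  t=5,i=5
  #...# -> #   bit 17 = 1  t=3,i=8
  #.... -> #   bit 16 = 1  t=0,i=3
  .#### -> .   bit 15 = 0  t=0,i=11
  .###. -> #   bit 14 = 1  t=1,i=6
  .##.# -> #   bit 13 = 1  t=6,i=11
  .##.. -> #   bit 12 = 1  t=0,i=7
  .#.## -> .   bit 11 = 0  t=1,i=4
  .#.#. -> #   bit 10 = 1  t=1,i=2
  .#..# -> .   bit 9 = 0  t=2,i=3
  .#... -> #   bit 8 = 1  t=2,i=10
  ..### -> .   bit 7 = 0  t=0,i=10
  ..##. -> #   bit 6 = 1  t=0,i=6
  ..#.# -> .   bit 5 = 0  t=1,i=1
  ..#.. -> .   bit 4 = 0  t=2,i=2
  ...## -> #   bit 3 = 1  t=0,i=5
  ...#. -> .   bit 2 = 0  t=1,i=0
  ....# -> .   bit 1 = 0  t=0,i=4
  ..... -> .   bit 0 = 0  t=1,i=10
  bits 10011000100001110111010101001000 = 2559014216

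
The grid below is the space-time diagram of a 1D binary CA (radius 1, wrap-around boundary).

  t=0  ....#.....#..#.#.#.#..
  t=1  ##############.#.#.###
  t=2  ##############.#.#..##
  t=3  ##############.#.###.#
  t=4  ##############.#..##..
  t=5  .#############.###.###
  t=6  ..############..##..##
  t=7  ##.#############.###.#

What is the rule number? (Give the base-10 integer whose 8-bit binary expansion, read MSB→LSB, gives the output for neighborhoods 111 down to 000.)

215

  [7] ### => #  t=1,i=0
  [6] ##. => #  t=1,i=13
  [5] #.# => .  t=0,i=14
  [4] #.. => #  t=0,i=5
  [3] .## => .  t=1,i=19
  [2] .#. => #  t=0,i=4
  [1] ..# => #  t=0,i=3
  [0] ... => #  t=0,i=0
  bits 11010111 = 215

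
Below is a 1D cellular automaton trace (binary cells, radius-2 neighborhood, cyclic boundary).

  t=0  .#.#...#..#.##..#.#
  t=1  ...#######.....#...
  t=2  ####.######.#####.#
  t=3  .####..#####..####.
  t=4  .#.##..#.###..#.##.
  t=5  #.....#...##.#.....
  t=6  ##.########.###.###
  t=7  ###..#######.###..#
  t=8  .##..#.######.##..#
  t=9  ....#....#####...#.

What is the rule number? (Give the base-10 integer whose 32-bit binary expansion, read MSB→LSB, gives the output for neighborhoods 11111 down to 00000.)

4246094815

  nb #####: next=#  (t=1,i=5, bit31=1)
  nb ####.: next=#  (t=1,i=8, bit30=1)
  nb ###.#: next=#  (t=2,i=3, bit29=1)
  nb ###..: next=#  (t=1,i=9, bit28=1)
  nb ##.##: next=#  (t=2,i=4, bit27=1)
  nb ##.#.: next=#  (t=5,i=12, bit26=1)
  nb ##..#: next=.  (t=0,i=14, bit25=0)
  nb ##...: next=#  (t=1,i=10, bit24=1)
  nb #.###: next=.  (t=2,i=5, bit23=0)
  nb #.##.: next=.  (t=0,i=12, bit22=0)
  nb #.#.#: next=.  (t=0,i=1, bit21=0)
  nb #.#..: next=#  (t=0,i=3, bit20=1)
  nb #..##: next=.  (t=3,i=0, bit19=0)
  nb #..#.: next=#  (t=0,i=9, bit18=1)
  nb #...#: next=#  (t=0,i=5, bit17=1)
  nb #....: next=.  (t=1,i=11, bit16=0)
  nb .####: next=.  (t=1,i=4, bit15=0)
  nb .###.: next=#  (t=4,i=10, bit14=1)
  nb .##.#: next=.  (t=5,i=11, bit13=0)
  nb .##..: next=.  (t=0,i=13, bit12=0)
  nb .#.##: next=.  (t=0,i=11, bit11=0)
  nb .#.#.: next=.  (t=0,i=0, bit10=0)
  nb .#..#: next=#  (t=0,i=8, bit9=1)
  nb .#...: next=#  (t=0,i=4, bit8=1)
  nb ..###: next=#  (t=1,i=3, bit7=1)
  nb ..##.: next=#  (t=5,i=10, bit6=1)
  nb ..#.#: next=.  (t=0,i=10, bit5=0)
  nb ..#..: next=#  (t=0,i=7, bit4=1)
  nb ...##: next=#  (t=1,i=2, bit3=1)
  nb ...#.: next=#  (t=0,i=6, bit2=1)
  nb ....#: next=#  (t=1,i=1, bit1=1)
  nb .....: next=#  (t=1,i=0, bit0=1)
  bits 11111101000101100100001111011111 = 4246094815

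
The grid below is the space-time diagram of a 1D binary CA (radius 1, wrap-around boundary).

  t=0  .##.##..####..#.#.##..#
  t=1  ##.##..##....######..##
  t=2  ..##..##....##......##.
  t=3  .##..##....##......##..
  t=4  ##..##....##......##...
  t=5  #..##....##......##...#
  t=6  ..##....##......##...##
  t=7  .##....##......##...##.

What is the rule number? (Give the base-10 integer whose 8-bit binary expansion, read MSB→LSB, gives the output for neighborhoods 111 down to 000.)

  ### -> .   bit 7 = 0  t=0,i=9
  ##. -> .   bit 6 = 0  t=0,i=2
  #.# -> #   bit 5 = 1  t=0,i=0
  #.. -> .   bit 4 = 0  t=0,i=6
  .## -> #   bit 3 = 1  t=0,i=1
  .#. -> #   bit 2 = 1  t=0,i=14
  ..# -> #   bit 1 = 1  t=0,i=7
  ... -> .   bit 0 = 0  t=1,i=10
  bits 00101110 = 46

46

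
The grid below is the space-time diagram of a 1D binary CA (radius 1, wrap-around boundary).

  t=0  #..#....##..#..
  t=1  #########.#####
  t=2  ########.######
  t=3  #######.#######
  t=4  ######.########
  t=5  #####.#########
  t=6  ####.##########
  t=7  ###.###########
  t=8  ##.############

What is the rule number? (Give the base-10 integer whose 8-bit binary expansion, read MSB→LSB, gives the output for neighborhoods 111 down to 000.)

  ###|#  b7=1 t=1,i=0
  ##.|.  b6=0 t=0,i=9
  #.#|#  b5=1 t=1,i=9
  #..|#  b4=1 t=0,i=1
  .##|#  b3=1 t=0,i=8
  .#.|#  b2=1 t=0,i=0
  ..#|#  b1=1 t=0,i=2
  ...|#  b0=1 t=0,i=5
  bits 10111111 = 191

191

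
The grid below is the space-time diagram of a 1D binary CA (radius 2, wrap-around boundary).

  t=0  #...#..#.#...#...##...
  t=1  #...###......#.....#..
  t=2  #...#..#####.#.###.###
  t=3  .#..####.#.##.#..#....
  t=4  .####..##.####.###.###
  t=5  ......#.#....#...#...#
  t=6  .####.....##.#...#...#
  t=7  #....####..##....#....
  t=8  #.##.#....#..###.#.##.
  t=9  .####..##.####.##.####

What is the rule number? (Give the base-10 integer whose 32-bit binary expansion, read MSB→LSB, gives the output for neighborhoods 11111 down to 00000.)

  #####|#  b31=1 t=2,i=9
  ####.|.  b30=0 t=2,i=10
  ###.#|#  b29=1 t=2,i=11
  ###..|.  b28=0 t=1,i=6
  ##.##|.  b27=0 t=2,i=18
  ##.#.|#  b26=1 t=2,i=12
  ##..#|.  b25=0 t=4,i=5
  ##...|#  b24=1 t=0,i=19
  #.###|.  b23=0 t=2,i=15
  #.##.|#  b22=1 t=3,i=11
  #.#.#|.  b21=0 t=2,i=13
  #.#..|.  b20=0 t=0,i=9
  #..##|#  b19=1 t=2,i=6
  #..#.|#  b18=1 t=0,i=6
  #...#|.  b17=0 t=0,i=2
  #....|#  b16=1 t=1,i=8
  .####|.  b15=0 t=2,i=8
  .###.|.  b14=0 t=1,i=5
  .##.#|#  b13=1 t=3,i=12
  .##..|.  b12=0 t=0,i=18
  .#.##|#  b11=1 t=2,i=14
  .#.#.|.  b10=0 t=0,i=8
  .#..#|#  b9=1 t=0,i=5
  .#...|.  b8=0 t=0,i=1
  ..###|#  b7=1 t=1,i=4
  ..##.|.  b6=0 t=0,i=17
  ..#.#|.  b5=0 t=0,i=7
  ..#..|#  b4=1 t=0,i=0
  ...##|.  b3=0 t=0,i=16
  ...#.|.  b2=0 t=0,i=3
  ....#|#  b1=1 t=1,i=11
  .....|#  b0=1 t=1,i=9
  bits 10100101010011010010101010010011 = 2773297811

2773297811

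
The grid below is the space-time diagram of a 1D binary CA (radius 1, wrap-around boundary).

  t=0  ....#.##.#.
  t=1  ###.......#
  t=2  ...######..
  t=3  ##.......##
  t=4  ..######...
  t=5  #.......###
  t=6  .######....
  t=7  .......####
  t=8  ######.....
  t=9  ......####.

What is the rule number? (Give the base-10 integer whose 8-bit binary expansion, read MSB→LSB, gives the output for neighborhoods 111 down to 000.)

  ### -> .   bit 7 = 0  t=1,i=0
  ##. -> .   bit 6 = 0  t=0,i=7
  #.# -> .   bit 5 = 0  t=0,i=5
  #.. -> #   bit 4 = 1  t=0,i=10
  .## -> .   bit 3 = 0  t=0,i=6
  .#. -> .   bit 2 = 0  t=0,i=4
  ..# -> .   bit 1 = 0  t=0,i=3
  ... -> #   bit 0 = 1  t=0,i=0
  bits 00010001 = 17

17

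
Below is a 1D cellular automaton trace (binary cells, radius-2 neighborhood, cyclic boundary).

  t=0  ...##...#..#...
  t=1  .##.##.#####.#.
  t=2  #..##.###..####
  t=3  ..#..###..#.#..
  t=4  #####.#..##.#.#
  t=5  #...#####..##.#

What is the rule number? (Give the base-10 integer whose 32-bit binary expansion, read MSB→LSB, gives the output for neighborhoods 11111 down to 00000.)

  #####|.  b31=0 t=1,i=9
  ####.|.  b30=0 t=1,i=10
  ###.#|#  b29=1 t=1,i=11
  ###..|.  b28=0 t=2,i=0
  ##.##|#  b27=1 t=1,i=3
  ##.#.|#  b26=1 t=1,i=12
  ##..#|.  b25=0 t=2,i=1
  ##...|#  b24=1 t=0,i=5
  #.###|#  b23=1 t=1,i=7
  #.##.|#  b22=1 t=1,i=4
  #.#.#|#  b21=1 t=4,i=12
  #.#..|#  b20=1 t=1,i=13
  #..##|#  b19=1 t=1,i=0
  #..#.|#  b18=1 t=0,i=10
  #...#|.  b17=0 t=0,i=6
  #....|#  b16=1 t=0,i=13
  .####|#  b15=1 t=1,i=8
  .###.|#  b14=1 t=2,i=7
  .##.#|.  b13=0 t=1,i=2
  .##..|#  b12=1 t=0,i=4
  .#.##|.  b11=0 t=4,i=13
  .#.#.|.  b10=0 t=3,i=11
  .#..#|#  b9=1 t=0,i=9
  .#...|.  b8=0 t=0,i=12
  ..###|.  b7=0 t=2,i=11
  ..##.|.  b6=0 t=0,i=3
  ..#.#|#  b5=1 t=3,i=10
  ..#..|#  b4=1 t=0,i=8
  ...##|#  b3=1 t=0,i=2
  ...#.|#  b2=1 t=0,i=7
  ....#|#  b1=1 t=0,i=1
  .....|.  b0=0 t=0,i=0
  bits 00101101111111011101001000111110 = 771609150

771609150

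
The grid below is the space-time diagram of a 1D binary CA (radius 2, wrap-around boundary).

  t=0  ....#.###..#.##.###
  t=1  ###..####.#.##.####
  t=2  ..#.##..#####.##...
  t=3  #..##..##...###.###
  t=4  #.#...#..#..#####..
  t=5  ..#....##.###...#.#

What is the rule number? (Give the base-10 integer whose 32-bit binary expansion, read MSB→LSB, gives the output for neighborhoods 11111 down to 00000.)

1040009859

  nb #####: next=.  (t=1,i=0, bit31=0)
  nb ####.: next=.  (t=1,i=1, bit30=0)
  nb ###.#: next=#  (t=1,i=8, bit29=1)
  nb ###..: next=#  (t=0,i=8, bit28=1)
  nb ##.##: next=#  (t=0,i=15, bit27=1)
  nb ##.#.: next=#  (t=1,i=9, bit26=1)
  nb ##..#: next=.  (t=0,i=9, bit25=0)
  nb ##...: next=#  (t=0,i=0, bit24=1)
  nb #.###: next=#  (t=0,i=6, bit23=1)
  nb #.##.: next=#  (t=0,i=13, bit22=1)
  nb #.#.#: next=#  (t=1,i=10, bit21=1)
  nb #.#..: next=#  (t=4,i=2, bit20=1)
  nb #..##: next=#  (t=1,i=4, bit19=1)
  nb #..#.: next=#  (t=0,i=10, bit18=1)
  nb #...#: next=.  (t=3,i=10, bit17=0)
  nb #....: next=#  (t=0,i=1, bit16=1)
  nb .####: next=.  (t=1,i=6, bit15=0)
  nb .###.: next=#  (t=0,i=7, bit14=1)
  nb .##.#: next=.  (t=0,i=14, bit13=0)
  nb .##..: next=.  (t=2,i=5, bit12=0)
  nb .#.##: next=#  (t=0,i=5, bit11=1)
  nb .#.#.: next=.  (t=4,i=1, bit10=0)
  nb .#..#: next=#  (t=4,i=7, bit9=1)
  nb .#...: next=.  (t=4,i=3, bit8=0)
  nb ..###: next=#  (t=1,i=5, bit7=1)
  nb ..##.: next=.  (t=3,i=3, bit6=0)
  nb ..#.#: next=.  (t=0,i=4, bit5=0)
  nb ..#..: next=.  (t=4,i=6, bit4=0)
  nb ...##: next=.  (t=3,i=11, bit3=0)
  nb ...#.: next=.  (t=0,i=3, bit2=0)
  nb ....#: next=#  (t=0,i=2, bit1=1)
  nb .....: next=#  (t=2,i=18, bit0=1)
  bits 00111101111111010100101010000011 = 1040009859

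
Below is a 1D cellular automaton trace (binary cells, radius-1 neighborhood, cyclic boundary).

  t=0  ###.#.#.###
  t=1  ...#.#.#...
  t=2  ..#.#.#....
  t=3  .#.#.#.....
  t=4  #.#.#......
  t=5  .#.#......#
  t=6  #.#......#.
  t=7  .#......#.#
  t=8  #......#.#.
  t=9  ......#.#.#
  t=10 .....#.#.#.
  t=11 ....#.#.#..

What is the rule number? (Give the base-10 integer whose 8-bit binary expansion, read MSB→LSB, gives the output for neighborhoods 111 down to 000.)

  ###|.  b7=0 t=0,i=0
  ##.|.  b6=0 t=0,i=2
  #.#|#  b5=1 t=0,i=3
  #..|.  b4=0 t=1,i=8
  .##|.  b3=0 t=0,i=8
  .#.|.  b2=0 t=0,i=4
  ..#|#  b1=1 t=1,i=2
  ...|.  b0=0 t=1,i=0
  bits 00100010 = 34

34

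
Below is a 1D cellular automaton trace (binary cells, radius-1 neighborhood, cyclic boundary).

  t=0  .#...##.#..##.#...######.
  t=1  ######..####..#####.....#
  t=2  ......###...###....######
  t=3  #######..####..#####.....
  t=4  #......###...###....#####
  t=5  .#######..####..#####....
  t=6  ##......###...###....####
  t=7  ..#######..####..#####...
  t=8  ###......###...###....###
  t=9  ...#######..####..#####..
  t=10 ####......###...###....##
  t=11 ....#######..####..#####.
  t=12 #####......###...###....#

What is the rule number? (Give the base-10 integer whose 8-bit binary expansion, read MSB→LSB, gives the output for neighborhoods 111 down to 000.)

  ###|.  b7=0 t=0,i=19
  ##.|.  b6=0 t=0,i=6
  #.#|.  b5=0 t=0,i=7
  #..|#  b4=1 t=0,i=2
  .##|#  b3=1 t=0,i=5
  .#.|#  b2=1 t=0,i=1
  ..#|#  b1=1 t=0,i=0
  ...|#  b0=1 t=0,i=3
  bits 00011111 = 31

31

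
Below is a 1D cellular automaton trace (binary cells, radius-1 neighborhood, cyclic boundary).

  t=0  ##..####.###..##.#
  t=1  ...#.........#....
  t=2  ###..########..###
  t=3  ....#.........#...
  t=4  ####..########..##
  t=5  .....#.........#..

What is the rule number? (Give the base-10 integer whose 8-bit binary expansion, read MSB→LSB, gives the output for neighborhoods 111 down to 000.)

3

  ###|.  b7=0 t=0,i=0
  ##.|.  b6=0 t=0,i=1
  #.#|.  b5=0 t=0,i=8
  #..|.  b4=0 t=0,i=2
  .##|.  b3=0 t=0,i=4
  .#.|.  b2=0 t=1,i=3
  ..#|#  b1=1 t=0,i=3
  ...|#  b0=1 t=1,i=0
  bits 00000011 = 3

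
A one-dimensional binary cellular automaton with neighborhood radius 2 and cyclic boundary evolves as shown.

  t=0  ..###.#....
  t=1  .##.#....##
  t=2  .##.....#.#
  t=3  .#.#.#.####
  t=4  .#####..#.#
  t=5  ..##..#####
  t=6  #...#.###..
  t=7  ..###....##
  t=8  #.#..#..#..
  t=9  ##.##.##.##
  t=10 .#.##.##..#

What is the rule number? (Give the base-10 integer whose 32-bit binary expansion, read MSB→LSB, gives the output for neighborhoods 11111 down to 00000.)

  #####|#  b31=1 t=4,i=3
  ####.|.  b30=0 t=3,i=9
  ###.#|#  b29=1 t=0,i=4
  ###..|.  b28=0 t=4,i=5
  ##.##|.  b27=0 t=1,i=0
  ##.#.|.  b26=0 t=0,i=5
  ##..#|#  b25=1 t=4,i=6
  ##...|#  b24=1 t=2,i=3
  #.###|.  b23=0 t=3,i=7
  #.##.|#  b22=1 t=1,i=1
  #.#.#|#  b21=1 t=2,i=10
  #.#..|.  b20=0 t=0,i=6
  #..##|.  b19=0 t=5,i=1
  #..#.|#  b18=1 t=4,i=7
  #...#|#  b17=1 t=6,i=2
  #....|.  b16=0 t=0,i=8
  .####|#  b15=1 t=3,i=8
  .###.|.  b14=0 t=0,i=3
  .##.#|#  b13=1 t=1,i=2
  .##..|.  b12=0 t=2,i=2
  .#.##|.  b11=0 t=2,i=0
  .#.#.|#  b10=1 t=2,i=9
  .#..#|#  b9=1 t=8,i=3
  .#...|.  b8=0 t=0,i=7
  ..###|#  b7=1 t=0,i=2
  ..##.|.  b6=0 t=1,i=9
  ..#.#|#  b5=1 t=2,i=8
  ..#..|.  b4=0 t=6,i=0
  ...##|#  b3=1 t=0,i=1
  ...#.|#  b2=1 t=2,i=7
  ....#|.  b1=0 t=0,i=0
  .....|#  b0=1 t=0,i=9
  bits 10100011011001101010011010101101 = 2741413549

2741413549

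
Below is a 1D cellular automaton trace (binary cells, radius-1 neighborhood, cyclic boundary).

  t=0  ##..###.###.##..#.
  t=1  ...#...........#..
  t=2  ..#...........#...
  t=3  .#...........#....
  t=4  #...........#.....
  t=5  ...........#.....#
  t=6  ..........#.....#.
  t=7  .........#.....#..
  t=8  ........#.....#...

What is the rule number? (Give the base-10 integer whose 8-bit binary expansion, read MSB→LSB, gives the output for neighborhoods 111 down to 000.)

2

  ###|.  b7=0 t=0,i=5
  ##.|.  b6=0 t=0,i=1
  #.#|.  b5=0 t=0,i=7
  #..|.  b4=0 t=0,i=2
  .##|.  b3=0 t=0,i=0
  .#.|.  b2=0 t=0,i=16
  ..#|#  b1=1 t=0,i=3
  ...|.  b0=0 t=1,i=0
  bits 00000010 = 2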